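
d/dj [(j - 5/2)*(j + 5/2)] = 2*j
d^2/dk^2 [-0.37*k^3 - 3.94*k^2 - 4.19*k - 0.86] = -2.22*k - 7.88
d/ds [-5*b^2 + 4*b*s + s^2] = 4*b + 2*s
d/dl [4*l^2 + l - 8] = 8*l + 1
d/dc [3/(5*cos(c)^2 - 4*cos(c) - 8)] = 6*(5*cos(c) - 2)*sin(c)/(-5*cos(c)^2 + 4*cos(c) + 8)^2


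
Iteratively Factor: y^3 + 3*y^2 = (y)*(y^2 + 3*y) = y^2*(y + 3)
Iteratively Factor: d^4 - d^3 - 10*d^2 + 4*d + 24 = (d + 2)*(d^3 - 3*d^2 - 4*d + 12) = (d - 3)*(d + 2)*(d^2 - 4) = (d - 3)*(d + 2)^2*(d - 2)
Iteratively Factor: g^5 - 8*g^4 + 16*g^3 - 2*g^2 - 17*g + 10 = (g - 2)*(g^4 - 6*g^3 + 4*g^2 + 6*g - 5) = (g - 5)*(g - 2)*(g^3 - g^2 - g + 1) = (g - 5)*(g - 2)*(g - 1)*(g^2 - 1) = (g - 5)*(g - 2)*(g - 1)^2*(g + 1)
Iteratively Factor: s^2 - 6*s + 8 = (s - 2)*(s - 4)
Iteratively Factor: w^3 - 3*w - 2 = (w + 1)*(w^2 - w - 2) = (w + 1)^2*(w - 2)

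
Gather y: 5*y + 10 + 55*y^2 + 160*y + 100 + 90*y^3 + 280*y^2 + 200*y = 90*y^3 + 335*y^2 + 365*y + 110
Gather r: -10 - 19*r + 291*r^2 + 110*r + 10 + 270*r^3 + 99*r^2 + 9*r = 270*r^3 + 390*r^2 + 100*r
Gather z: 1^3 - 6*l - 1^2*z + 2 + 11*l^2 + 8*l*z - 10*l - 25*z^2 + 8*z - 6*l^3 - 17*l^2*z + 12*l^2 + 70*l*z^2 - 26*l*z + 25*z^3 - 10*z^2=-6*l^3 + 23*l^2 - 16*l + 25*z^3 + z^2*(70*l - 35) + z*(-17*l^2 - 18*l + 7) + 3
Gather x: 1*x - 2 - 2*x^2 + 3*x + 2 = -2*x^2 + 4*x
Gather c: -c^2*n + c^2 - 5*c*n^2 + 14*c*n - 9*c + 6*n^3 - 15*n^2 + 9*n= c^2*(1 - n) + c*(-5*n^2 + 14*n - 9) + 6*n^3 - 15*n^2 + 9*n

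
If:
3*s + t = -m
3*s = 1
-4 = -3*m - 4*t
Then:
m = -8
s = 1/3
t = 7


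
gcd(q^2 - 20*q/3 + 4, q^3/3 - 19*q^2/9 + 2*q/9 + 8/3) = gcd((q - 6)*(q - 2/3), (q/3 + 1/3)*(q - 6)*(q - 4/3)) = q - 6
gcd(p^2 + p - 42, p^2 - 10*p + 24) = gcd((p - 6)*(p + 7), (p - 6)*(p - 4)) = p - 6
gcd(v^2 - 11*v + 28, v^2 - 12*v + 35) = v - 7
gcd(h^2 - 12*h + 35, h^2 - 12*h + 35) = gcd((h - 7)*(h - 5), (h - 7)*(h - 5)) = h^2 - 12*h + 35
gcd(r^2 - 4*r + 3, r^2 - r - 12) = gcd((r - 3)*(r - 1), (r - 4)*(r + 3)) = 1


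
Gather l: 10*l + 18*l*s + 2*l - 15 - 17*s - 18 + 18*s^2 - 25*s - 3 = l*(18*s + 12) + 18*s^2 - 42*s - 36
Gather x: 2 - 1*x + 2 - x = 4 - 2*x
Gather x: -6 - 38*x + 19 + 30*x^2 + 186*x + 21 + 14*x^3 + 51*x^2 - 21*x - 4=14*x^3 + 81*x^2 + 127*x + 30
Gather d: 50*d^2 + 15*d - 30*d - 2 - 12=50*d^2 - 15*d - 14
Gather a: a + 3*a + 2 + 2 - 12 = 4*a - 8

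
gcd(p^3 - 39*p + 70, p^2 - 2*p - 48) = 1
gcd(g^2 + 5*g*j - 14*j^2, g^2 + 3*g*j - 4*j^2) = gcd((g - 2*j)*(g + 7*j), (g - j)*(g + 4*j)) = 1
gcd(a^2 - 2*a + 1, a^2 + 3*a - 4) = a - 1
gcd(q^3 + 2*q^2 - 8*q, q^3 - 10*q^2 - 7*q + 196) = q + 4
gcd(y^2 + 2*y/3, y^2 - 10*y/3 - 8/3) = y + 2/3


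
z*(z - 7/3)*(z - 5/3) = z^3 - 4*z^2 + 35*z/9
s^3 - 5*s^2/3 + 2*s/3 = s*(s - 1)*(s - 2/3)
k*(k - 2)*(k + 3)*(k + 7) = k^4 + 8*k^3 + k^2 - 42*k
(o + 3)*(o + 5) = o^2 + 8*o + 15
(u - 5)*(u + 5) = u^2 - 25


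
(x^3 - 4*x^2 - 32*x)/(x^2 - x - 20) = x*(x - 8)/(x - 5)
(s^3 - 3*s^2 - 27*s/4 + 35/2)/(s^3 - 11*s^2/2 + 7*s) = (s + 5/2)/s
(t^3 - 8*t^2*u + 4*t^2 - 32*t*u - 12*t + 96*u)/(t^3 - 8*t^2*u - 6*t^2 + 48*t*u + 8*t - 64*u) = (t + 6)/(t - 4)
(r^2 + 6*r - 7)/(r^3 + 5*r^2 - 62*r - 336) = (r - 1)/(r^2 - 2*r - 48)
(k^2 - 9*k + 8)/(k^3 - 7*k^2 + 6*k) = (k - 8)/(k*(k - 6))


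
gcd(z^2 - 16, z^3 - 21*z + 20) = z - 4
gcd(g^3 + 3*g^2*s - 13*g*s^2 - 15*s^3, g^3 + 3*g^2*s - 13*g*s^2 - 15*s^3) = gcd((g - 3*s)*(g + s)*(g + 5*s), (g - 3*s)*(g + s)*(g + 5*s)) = -g^3 - 3*g^2*s + 13*g*s^2 + 15*s^3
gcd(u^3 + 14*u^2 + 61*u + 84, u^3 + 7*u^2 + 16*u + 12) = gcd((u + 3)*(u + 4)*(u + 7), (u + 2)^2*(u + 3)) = u + 3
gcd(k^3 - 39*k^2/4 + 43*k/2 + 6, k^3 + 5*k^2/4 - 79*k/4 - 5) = k^2 - 15*k/4 - 1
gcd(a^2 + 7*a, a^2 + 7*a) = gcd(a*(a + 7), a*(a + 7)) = a^2 + 7*a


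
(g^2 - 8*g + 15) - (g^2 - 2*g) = 15 - 6*g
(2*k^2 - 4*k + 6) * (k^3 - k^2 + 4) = 2*k^5 - 6*k^4 + 10*k^3 + 2*k^2 - 16*k + 24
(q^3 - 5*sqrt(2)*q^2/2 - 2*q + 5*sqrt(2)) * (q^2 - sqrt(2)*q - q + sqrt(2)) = q^5 - 7*sqrt(2)*q^4/2 - q^4 + 3*q^3 + 7*sqrt(2)*q^3/2 - 3*q^2 + 7*sqrt(2)*q^2 - 10*q - 7*sqrt(2)*q + 10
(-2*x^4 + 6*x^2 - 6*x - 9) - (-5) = -2*x^4 + 6*x^2 - 6*x - 4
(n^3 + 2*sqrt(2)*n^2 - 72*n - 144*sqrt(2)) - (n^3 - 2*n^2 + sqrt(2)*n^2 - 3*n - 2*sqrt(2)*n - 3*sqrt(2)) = sqrt(2)*n^2 + 2*n^2 - 69*n + 2*sqrt(2)*n - 141*sqrt(2)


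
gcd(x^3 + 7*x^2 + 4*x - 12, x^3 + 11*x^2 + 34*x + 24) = x + 6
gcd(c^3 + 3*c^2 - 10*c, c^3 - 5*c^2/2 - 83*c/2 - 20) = c + 5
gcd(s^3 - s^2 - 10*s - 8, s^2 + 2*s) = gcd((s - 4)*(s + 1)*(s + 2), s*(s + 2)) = s + 2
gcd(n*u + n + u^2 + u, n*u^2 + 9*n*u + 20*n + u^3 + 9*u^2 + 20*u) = n + u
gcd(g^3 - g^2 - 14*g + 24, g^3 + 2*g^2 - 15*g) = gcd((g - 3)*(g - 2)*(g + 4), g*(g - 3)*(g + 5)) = g - 3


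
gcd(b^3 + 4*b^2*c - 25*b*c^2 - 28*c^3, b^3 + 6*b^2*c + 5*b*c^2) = b + c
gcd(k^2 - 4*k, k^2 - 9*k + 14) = 1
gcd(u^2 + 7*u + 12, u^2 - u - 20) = u + 4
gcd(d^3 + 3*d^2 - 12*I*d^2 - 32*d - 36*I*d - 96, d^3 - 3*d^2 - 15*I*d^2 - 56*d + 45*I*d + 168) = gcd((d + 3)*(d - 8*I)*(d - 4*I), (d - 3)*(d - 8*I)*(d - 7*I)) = d - 8*I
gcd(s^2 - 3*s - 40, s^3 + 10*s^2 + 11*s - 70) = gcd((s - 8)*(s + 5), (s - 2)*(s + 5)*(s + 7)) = s + 5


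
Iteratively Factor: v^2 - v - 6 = (v - 3)*(v + 2)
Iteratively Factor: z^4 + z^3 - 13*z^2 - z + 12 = (z - 3)*(z^3 + 4*z^2 - z - 4) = (z - 3)*(z - 1)*(z^2 + 5*z + 4) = (z - 3)*(z - 1)*(z + 4)*(z + 1)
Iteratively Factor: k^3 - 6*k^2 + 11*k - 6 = (k - 2)*(k^2 - 4*k + 3) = (k - 3)*(k - 2)*(k - 1)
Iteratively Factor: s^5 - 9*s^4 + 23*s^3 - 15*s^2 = (s - 3)*(s^4 - 6*s^3 + 5*s^2) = s*(s - 3)*(s^3 - 6*s^2 + 5*s) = s*(s - 5)*(s - 3)*(s^2 - s) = s*(s - 5)*(s - 3)*(s - 1)*(s)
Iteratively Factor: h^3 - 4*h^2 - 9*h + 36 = (h + 3)*(h^2 - 7*h + 12) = (h - 3)*(h + 3)*(h - 4)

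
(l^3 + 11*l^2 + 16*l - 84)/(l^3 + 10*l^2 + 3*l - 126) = (l - 2)/(l - 3)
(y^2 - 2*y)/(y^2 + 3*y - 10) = y/(y + 5)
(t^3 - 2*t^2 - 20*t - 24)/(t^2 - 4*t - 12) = t + 2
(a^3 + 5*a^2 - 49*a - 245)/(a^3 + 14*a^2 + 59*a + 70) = (a - 7)/(a + 2)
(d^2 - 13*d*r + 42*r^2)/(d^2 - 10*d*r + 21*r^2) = (-d + 6*r)/(-d + 3*r)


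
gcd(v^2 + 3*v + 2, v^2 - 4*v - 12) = v + 2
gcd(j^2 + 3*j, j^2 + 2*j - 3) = j + 3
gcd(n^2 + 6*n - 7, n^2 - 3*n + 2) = n - 1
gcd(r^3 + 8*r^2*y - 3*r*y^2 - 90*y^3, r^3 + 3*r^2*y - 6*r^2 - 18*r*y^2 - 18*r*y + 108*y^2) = -r^2 - 3*r*y + 18*y^2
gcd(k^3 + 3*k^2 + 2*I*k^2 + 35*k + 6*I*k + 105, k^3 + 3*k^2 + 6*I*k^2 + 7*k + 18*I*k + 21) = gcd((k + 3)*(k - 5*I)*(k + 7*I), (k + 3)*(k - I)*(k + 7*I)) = k^2 + k*(3 + 7*I) + 21*I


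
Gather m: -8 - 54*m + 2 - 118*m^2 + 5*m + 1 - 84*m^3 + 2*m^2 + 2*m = -84*m^3 - 116*m^2 - 47*m - 5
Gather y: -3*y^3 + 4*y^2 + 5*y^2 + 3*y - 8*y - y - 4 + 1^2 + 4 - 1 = -3*y^3 + 9*y^2 - 6*y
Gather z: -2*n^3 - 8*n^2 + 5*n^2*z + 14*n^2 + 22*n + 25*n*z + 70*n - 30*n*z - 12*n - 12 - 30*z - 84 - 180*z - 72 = -2*n^3 + 6*n^2 + 80*n + z*(5*n^2 - 5*n - 210) - 168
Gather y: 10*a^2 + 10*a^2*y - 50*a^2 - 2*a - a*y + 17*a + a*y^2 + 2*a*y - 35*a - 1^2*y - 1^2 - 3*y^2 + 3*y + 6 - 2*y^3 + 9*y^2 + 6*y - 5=-40*a^2 - 20*a - 2*y^3 + y^2*(a + 6) + y*(10*a^2 + a + 8)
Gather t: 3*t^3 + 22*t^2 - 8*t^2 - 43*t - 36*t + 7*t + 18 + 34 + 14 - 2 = 3*t^3 + 14*t^2 - 72*t + 64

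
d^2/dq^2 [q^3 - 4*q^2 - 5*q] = 6*q - 8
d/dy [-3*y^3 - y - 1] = -9*y^2 - 1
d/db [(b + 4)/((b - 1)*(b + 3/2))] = 2*(-2*b^2 - 16*b - 7)/(4*b^4 + 4*b^3 - 11*b^2 - 6*b + 9)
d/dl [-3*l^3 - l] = -9*l^2 - 1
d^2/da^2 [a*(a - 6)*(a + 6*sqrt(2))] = 6*a - 12 + 12*sqrt(2)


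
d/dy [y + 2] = 1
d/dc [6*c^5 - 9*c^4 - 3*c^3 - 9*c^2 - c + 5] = 30*c^4 - 36*c^3 - 9*c^2 - 18*c - 1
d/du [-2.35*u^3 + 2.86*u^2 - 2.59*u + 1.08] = -7.05*u^2 + 5.72*u - 2.59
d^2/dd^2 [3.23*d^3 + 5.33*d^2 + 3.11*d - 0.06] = 19.38*d + 10.66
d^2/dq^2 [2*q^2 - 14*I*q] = 4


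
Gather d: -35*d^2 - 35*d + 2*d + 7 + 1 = -35*d^2 - 33*d + 8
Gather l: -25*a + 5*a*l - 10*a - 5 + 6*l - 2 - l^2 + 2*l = -35*a - l^2 + l*(5*a + 8) - 7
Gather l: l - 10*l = -9*l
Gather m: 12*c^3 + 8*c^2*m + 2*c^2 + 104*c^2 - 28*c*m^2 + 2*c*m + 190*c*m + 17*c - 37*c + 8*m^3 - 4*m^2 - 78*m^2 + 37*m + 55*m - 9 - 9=12*c^3 + 106*c^2 - 20*c + 8*m^3 + m^2*(-28*c - 82) + m*(8*c^2 + 192*c + 92) - 18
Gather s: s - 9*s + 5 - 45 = -8*s - 40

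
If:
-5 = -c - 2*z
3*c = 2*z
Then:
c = 5/4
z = 15/8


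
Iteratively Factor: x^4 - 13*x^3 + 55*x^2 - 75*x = (x - 5)*(x^3 - 8*x^2 + 15*x) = (x - 5)^2*(x^2 - 3*x) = x*(x - 5)^2*(x - 3)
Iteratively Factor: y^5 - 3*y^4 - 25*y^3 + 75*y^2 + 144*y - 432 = (y - 3)*(y^4 - 25*y^2 + 144) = (y - 3)*(y + 3)*(y^3 - 3*y^2 - 16*y + 48) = (y - 3)*(y + 3)*(y + 4)*(y^2 - 7*y + 12) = (y - 4)*(y - 3)*(y + 3)*(y + 4)*(y - 3)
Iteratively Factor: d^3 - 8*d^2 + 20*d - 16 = (d - 4)*(d^2 - 4*d + 4) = (d - 4)*(d - 2)*(d - 2)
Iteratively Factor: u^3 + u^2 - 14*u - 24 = (u - 4)*(u^2 + 5*u + 6) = (u - 4)*(u + 3)*(u + 2)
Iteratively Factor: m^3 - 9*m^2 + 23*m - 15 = (m - 5)*(m^2 - 4*m + 3) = (m - 5)*(m - 3)*(m - 1)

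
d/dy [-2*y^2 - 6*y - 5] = -4*y - 6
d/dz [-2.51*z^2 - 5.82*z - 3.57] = -5.02*z - 5.82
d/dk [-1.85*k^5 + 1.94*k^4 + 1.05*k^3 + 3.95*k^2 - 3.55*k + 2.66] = -9.25*k^4 + 7.76*k^3 + 3.15*k^2 + 7.9*k - 3.55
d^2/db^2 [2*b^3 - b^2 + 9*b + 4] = 12*b - 2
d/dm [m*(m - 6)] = 2*m - 6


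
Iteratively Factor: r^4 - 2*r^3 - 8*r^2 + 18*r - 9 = (r - 3)*(r^3 + r^2 - 5*r + 3) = (r - 3)*(r + 3)*(r^2 - 2*r + 1) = (r - 3)*(r - 1)*(r + 3)*(r - 1)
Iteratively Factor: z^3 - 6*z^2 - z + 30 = (z - 3)*(z^2 - 3*z - 10) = (z - 5)*(z - 3)*(z + 2)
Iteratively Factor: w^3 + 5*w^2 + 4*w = (w + 4)*(w^2 + w) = w*(w + 4)*(w + 1)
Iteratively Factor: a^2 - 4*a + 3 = (a - 3)*(a - 1)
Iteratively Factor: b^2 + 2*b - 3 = (b + 3)*(b - 1)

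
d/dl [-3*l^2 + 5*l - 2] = 5 - 6*l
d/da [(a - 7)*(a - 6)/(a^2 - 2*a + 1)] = (11*a - 71)/(a^3 - 3*a^2 + 3*a - 1)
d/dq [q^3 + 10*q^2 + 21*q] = 3*q^2 + 20*q + 21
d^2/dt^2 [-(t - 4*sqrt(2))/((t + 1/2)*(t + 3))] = 4*(-4*t^3 + 48*sqrt(2)*t^2 + 18*t + 168*sqrt(2)*t + 21 + 172*sqrt(2))/(8*t^6 + 84*t^5 + 330*t^4 + 595*t^3 + 495*t^2 + 189*t + 27)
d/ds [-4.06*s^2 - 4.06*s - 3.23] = -8.12*s - 4.06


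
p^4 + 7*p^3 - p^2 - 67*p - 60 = (p - 3)*(p + 1)*(p + 4)*(p + 5)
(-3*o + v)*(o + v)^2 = -3*o^3 - 5*o^2*v - o*v^2 + v^3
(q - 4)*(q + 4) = q^2 - 16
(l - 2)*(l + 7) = l^2 + 5*l - 14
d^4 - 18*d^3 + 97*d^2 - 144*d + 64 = (d - 8)^2*(d - 1)^2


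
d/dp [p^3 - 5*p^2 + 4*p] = 3*p^2 - 10*p + 4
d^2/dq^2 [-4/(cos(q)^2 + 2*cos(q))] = 2*(2*(1 - cos(2*q))^2 - 15*cos(q) + 6*cos(2*q) + 3*cos(3*q) - 18)/((cos(q) + 2)^3*cos(q)^3)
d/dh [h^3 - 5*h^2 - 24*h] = 3*h^2 - 10*h - 24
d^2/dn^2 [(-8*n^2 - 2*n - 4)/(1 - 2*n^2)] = 8*(2*n^3 + 24*n^2 + 3*n + 4)/(8*n^6 - 12*n^4 + 6*n^2 - 1)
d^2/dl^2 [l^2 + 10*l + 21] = 2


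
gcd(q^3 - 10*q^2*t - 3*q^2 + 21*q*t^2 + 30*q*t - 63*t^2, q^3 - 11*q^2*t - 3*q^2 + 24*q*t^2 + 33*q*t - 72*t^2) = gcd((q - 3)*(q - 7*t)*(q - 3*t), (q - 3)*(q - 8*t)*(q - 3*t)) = q^2 - 3*q*t - 3*q + 9*t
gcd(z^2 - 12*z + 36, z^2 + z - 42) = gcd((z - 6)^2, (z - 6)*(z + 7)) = z - 6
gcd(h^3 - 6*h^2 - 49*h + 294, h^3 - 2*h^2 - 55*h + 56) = h + 7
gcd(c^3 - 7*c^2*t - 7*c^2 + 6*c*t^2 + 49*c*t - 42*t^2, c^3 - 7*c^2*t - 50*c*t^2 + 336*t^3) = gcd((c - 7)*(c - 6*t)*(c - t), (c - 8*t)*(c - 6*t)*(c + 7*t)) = -c + 6*t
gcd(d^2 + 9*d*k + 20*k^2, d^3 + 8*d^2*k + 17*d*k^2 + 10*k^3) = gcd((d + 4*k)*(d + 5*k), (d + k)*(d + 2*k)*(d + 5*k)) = d + 5*k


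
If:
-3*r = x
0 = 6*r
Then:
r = 0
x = 0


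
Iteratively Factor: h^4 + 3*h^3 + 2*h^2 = (h + 2)*(h^3 + h^2) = (h + 1)*(h + 2)*(h^2) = h*(h + 1)*(h + 2)*(h)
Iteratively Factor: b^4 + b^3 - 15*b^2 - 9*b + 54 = (b + 3)*(b^3 - 2*b^2 - 9*b + 18) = (b + 3)^2*(b^2 - 5*b + 6) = (b - 2)*(b + 3)^2*(b - 3)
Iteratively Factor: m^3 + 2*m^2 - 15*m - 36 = (m + 3)*(m^2 - m - 12) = (m + 3)^2*(m - 4)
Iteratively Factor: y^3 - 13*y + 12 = (y + 4)*(y^2 - 4*y + 3) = (y - 3)*(y + 4)*(y - 1)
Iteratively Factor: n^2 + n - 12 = (n + 4)*(n - 3)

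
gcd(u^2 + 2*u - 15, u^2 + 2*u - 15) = u^2 + 2*u - 15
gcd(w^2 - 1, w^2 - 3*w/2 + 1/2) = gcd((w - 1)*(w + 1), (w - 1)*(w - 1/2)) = w - 1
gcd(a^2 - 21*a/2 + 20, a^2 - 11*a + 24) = a - 8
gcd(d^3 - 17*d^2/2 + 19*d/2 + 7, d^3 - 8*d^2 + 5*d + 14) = d^2 - 9*d + 14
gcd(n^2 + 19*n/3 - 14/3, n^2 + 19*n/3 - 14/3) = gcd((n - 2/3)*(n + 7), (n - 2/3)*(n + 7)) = n^2 + 19*n/3 - 14/3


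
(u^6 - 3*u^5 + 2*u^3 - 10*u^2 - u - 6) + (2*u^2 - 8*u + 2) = u^6 - 3*u^5 + 2*u^3 - 8*u^2 - 9*u - 4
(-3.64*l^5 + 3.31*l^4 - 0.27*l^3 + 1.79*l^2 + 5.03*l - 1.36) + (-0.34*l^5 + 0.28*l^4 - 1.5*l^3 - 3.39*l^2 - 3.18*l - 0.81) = -3.98*l^5 + 3.59*l^4 - 1.77*l^3 - 1.6*l^2 + 1.85*l - 2.17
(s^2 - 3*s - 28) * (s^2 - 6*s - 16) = s^4 - 9*s^3 - 26*s^2 + 216*s + 448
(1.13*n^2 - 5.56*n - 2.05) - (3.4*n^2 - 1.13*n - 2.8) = -2.27*n^2 - 4.43*n + 0.75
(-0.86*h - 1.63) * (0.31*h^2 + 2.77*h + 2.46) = -0.2666*h^3 - 2.8875*h^2 - 6.6307*h - 4.0098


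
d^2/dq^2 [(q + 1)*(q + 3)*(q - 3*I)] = 6*q + 8 - 6*I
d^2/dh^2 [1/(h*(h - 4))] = 2*(h^2 + h*(h - 4) + (h - 4)^2)/(h^3*(h - 4)^3)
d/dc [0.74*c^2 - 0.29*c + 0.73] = 1.48*c - 0.29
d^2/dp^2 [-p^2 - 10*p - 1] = -2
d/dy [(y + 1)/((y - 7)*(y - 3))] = (-y^2 - 2*y + 31)/(y^4 - 20*y^3 + 142*y^2 - 420*y + 441)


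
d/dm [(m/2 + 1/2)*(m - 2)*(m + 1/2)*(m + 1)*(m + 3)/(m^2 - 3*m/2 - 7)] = (12*m^6 + 4*m^5 - 209*m^4 - 374*m^3 + 247*m^2 + 724*m + 304)/(2*(4*m^4 - 12*m^3 - 47*m^2 + 84*m + 196))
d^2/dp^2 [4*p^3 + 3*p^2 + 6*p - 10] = 24*p + 6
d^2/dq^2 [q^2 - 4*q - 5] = 2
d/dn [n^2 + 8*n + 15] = 2*n + 8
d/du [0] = 0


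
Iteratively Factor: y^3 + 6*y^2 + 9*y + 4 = (y + 1)*(y^2 + 5*y + 4) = (y + 1)^2*(y + 4)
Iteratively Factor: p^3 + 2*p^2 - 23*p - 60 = (p + 4)*(p^2 - 2*p - 15) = (p - 5)*(p + 4)*(p + 3)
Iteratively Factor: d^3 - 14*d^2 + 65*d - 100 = (d - 4)*(d^2 - 10*d + 25) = (d - 5)*(d - 4)*(d - 5)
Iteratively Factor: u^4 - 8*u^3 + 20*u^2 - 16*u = (u - 4)*(u^3 - 4*u^2 + 4*u) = u*(u - 4)*(u^2 - 4*u + 4) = u*(u - 4)*(u - 2)*(u - 2)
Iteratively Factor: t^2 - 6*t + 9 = (t - 3)*(t - 3)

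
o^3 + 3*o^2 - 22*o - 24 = (o - 4)*(o + 1)*(o + 6)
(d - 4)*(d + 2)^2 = d^3 - 12*d - 16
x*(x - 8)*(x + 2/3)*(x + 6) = x^4 - 4*x^3/3 - 148*x^2/3 - 32*x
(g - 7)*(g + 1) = g^2 - 6*g - 7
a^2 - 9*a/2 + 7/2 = (a - 7/2)*(a - 1)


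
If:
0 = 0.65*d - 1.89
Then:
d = 2.91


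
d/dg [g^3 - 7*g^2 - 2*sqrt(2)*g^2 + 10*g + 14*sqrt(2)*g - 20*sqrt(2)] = 3*g^2 - 14*g - 4*sqrt(2)*g + 10 + 14*sqrt(2)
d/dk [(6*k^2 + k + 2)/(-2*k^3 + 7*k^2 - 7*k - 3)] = (12*k^4 + 4*k^3 - 37*k^2 - 64*k + 11)/(4*k^6 - 28*k^5 + 77*k^4 - 86*k^3 + 7*k^2 + 42*k + 9)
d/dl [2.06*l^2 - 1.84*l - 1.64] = 4.12*l - 1.84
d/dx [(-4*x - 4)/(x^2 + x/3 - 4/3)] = 12*(-3*x^2 - x + (x + 1)*(6*x + 1) + 4)/(3*x^2 + x - 4)^2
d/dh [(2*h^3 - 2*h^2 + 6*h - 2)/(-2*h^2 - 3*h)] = 2*(-2*h^4 - 6*h^3 + 9*h^2 - 4*h - 3)/(h^2*(4*h^2 + 12*h + 9))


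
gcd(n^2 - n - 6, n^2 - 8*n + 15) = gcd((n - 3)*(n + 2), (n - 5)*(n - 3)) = n - 3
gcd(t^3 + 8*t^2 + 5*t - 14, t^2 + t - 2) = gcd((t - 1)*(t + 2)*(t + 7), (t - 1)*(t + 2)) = t^2 + t - 2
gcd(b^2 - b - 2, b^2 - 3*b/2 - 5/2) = b + 1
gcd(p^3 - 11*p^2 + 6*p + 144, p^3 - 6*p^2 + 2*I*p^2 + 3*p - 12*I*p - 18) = p - 6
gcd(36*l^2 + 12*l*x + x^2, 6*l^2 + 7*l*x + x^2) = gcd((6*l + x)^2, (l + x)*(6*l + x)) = 6*l + x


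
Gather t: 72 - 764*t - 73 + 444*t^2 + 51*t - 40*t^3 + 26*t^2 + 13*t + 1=-40*t^3 + 470*t^2 - 700*t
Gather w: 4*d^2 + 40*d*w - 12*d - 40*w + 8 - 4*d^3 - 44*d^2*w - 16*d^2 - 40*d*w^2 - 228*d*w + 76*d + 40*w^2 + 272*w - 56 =-4*d^3 - 12*d^2 + 64*d + w^2*(40 - 40*d) + w*(-44*d^2 - 188*d + 232) - 48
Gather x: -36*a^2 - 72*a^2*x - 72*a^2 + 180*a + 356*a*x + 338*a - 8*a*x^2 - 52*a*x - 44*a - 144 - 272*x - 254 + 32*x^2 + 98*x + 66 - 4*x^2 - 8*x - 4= -108*a^2 + 474*a + x^2*(28 - 8*a) + x*(-72*a^2 + 304*a - 182) - 336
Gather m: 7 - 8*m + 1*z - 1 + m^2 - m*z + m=m^2 + m*(-z - 7) + z + 6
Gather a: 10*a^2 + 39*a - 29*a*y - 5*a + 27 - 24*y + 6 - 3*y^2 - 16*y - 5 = 10*a^2 + a*(34 - 29*y) - 3*y^2 - 40*y + 28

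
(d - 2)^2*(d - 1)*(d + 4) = d^4 - d^3 - 12*d^2 + 28*d - 16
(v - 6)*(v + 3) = v^2 - 3*v - 18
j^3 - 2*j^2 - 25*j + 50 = (j - 5)*(j - 2)*(j + 5)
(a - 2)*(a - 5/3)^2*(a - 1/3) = a^4 - 17*a^3/3 + 101*a^2/9 - 235*a/27 + 50/27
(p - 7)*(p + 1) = p^2 - 6*p - 7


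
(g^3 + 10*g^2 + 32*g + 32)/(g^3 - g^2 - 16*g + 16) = (g^2 + 6*g + 8)/(g^2 - 5*g + 4)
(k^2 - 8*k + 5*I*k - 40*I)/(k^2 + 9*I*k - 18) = (k^2 + k*(-8 + 5*I) - 40*I)/(k^2 + 9*I*k - 18)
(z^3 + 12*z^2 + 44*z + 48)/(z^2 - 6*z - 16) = (z^2 + 10*z + 24)/(z - 8)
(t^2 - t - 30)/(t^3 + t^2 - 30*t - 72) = (t + 5)/(t^2 + 7*t + 12)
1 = 1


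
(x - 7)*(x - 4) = x^2 - 11*x + 28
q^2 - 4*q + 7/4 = (q - 7/2)*(q - 1/2)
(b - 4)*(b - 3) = b^2 - 7*b + 12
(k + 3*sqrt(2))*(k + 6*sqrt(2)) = k^2 + 9*sqrt(2)*k + 36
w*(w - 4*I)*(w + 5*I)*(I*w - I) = I*w^4 - w^3 - I*w^3 + w^2 + 20*I*w^2 - 20*I*w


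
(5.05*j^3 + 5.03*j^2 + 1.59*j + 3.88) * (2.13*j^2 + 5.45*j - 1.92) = 10.7565*j^5 + 38.2364*j^4 + 21.1042*j^3 + 7.2723*j^2 + 18.0932*j - 7.4496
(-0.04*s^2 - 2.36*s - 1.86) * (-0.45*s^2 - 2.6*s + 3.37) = 0.018*s^4 + 1.166*s^3 + 6.8382*s^2 - 3.1172*s - 6.2682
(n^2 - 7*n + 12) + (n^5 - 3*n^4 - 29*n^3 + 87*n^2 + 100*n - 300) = n^5 - 3*n^4 - 29*n^3 + 88*n^2 + 93*n - 288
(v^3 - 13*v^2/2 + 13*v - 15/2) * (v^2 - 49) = v^5 - 13*v^4/2 - 36*v^3 + 311*v^2 - 637*v + 735/2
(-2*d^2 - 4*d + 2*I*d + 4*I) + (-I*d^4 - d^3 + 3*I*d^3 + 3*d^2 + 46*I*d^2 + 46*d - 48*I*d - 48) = -I*d^4 - d^3 + 3*I*d^3 + d^2 + 46*I*d^2 + 42*d - 46*I*d - 48 + 4*I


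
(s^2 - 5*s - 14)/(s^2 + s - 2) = (s - 7)/(s - 1)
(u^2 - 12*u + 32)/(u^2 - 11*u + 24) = (u - 4)/(u - 3)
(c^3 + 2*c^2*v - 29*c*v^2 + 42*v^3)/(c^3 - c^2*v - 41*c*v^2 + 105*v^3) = (-c + 2*v)/(-c + 5*v)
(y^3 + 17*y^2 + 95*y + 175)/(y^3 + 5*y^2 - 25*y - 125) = (y + 7)/(y - 5)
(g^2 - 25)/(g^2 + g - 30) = (g + 5)/(g + 6)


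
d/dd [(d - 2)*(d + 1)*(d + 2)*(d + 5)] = 4*d^3 + 18*d^2 + 2*d - 24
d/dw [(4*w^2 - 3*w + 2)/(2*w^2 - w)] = 2*(w^2 - 4*w + 1)/(w^2*(4*w^2 - 4*w + 1))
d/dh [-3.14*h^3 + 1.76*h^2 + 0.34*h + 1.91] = -9.42*h^2 + 3.52*h + 0.34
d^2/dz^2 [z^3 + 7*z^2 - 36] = 6*z + 14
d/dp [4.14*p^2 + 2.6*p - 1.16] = 8.28*p + 2.6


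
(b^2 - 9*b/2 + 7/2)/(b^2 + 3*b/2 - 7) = (2*b^2 - 9*b + 7)/(2*b^2 + 3*b - 14)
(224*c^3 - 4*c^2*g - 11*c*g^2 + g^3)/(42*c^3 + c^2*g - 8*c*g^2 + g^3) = (32*c^2 + 4*c*g - g^2)/(6*c^2 + c*g - g^2)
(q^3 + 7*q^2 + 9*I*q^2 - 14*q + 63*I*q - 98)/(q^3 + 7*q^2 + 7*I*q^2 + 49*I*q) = (q + 2*I)/q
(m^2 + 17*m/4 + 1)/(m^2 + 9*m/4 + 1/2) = (m + 4)/(m + 2)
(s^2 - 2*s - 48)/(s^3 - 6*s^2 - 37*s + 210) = (s - 8)/(s^2 - 12*s + 35)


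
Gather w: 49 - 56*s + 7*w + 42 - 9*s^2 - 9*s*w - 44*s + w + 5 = -9*s^2 - 100*s + w*(8 - 9*s) + 96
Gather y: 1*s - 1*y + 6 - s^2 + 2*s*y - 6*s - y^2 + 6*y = -s^2 - 5*s - y^2 + y*(2*s + 5) + 6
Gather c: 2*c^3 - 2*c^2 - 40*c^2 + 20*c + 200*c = 2*c^3 - 42*c^2 + 220*c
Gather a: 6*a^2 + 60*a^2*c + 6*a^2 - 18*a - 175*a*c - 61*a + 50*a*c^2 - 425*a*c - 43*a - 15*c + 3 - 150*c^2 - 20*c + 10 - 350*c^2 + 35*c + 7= a^2*(60*c + 12) + a*(50*c^2 - 600*c - 122) - 500*c^2 + 20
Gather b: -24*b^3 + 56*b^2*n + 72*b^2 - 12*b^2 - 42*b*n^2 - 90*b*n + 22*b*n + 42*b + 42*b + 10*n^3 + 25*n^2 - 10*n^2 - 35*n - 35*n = -24*b^3 + b^2*(56*n + 60) + b*(-42*n^2 - 68*n + 84) + 10*n^3 + 15*n^2 - 70*n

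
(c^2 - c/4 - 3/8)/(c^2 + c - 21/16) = 2*(2*c + 1)/(4*c + 7)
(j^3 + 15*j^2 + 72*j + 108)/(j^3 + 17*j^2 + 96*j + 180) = (j + 3)/(j + 5)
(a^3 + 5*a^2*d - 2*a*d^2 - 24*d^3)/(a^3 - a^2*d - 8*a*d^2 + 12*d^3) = (a + 4*d)/(a - 2*d)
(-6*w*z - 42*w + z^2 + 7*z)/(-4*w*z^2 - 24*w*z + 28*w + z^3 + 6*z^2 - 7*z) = (-6*w + z)/(-4*w*z + 4*w + z^2 - z)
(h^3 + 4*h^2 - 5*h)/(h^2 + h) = (h^2 + 4*h - 5)/(h + 1)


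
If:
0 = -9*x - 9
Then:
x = -1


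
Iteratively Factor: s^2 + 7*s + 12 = (s + 4)*(s + 3)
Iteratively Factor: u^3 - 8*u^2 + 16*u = (u - 4)*(u^2 - 4*u) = (u - 4)^2*(u)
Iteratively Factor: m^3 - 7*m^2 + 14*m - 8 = (m - 4)*(m^2 - 3*m + 2) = (m - 4)*(m - 1)*(m - 2)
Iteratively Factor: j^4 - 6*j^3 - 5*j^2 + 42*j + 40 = (j + 2)*(j^3 - 8*j^2 + 11*j + 20) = (j + 1)*(j + 2)*(j^2 - 9*j + 20) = (j - 4)*(j + 1)*(j + 2)*(j - 5)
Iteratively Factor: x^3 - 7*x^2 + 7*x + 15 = (x - 3)*(x^2 - 4*x - 5) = (x - 5)*(x - 3)*(x + 1)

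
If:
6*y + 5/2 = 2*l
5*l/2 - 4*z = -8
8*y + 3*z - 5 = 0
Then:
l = 56/109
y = -107/436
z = 253/109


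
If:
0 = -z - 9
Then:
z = -9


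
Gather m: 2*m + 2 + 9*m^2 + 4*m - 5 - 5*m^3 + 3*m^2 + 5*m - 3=-5*m^3 + 12*m^2 + 11*m - 6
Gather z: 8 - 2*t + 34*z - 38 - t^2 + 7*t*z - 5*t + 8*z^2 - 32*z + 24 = -t^2 - 7*t + 8*z^2 + z*(7*t + 2) - 6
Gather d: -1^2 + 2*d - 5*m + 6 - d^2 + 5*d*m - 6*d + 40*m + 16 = -d^2 + d*(5*m - 4) + 35*m + 21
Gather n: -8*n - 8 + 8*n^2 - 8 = 8*n^2 - 8*n - 16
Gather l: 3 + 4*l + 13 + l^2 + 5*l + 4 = l^2 + 9*l + 20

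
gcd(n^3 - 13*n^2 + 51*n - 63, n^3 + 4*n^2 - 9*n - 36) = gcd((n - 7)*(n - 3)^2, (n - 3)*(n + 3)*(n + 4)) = n - 3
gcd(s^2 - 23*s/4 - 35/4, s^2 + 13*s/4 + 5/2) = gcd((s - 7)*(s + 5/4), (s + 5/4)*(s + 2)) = s + 5/4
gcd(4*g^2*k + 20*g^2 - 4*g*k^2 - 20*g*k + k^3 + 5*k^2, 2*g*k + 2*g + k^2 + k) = 1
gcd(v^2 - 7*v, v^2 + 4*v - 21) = 1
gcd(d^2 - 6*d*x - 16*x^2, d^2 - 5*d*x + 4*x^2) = 1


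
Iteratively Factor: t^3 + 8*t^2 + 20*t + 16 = (t + 2)*(t^2 + 6*t + 8) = (t + 2)^2*(t + 4)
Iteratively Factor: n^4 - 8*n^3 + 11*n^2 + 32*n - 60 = (n - 5)*(n^3 - 3*n^2 - 4*n + 12) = (n - 5)*(n - 2)*(n^2 - n - 6) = (n - 5)*(n - 2)*(n + 2)*(n - 3)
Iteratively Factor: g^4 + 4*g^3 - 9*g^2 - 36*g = (g + 4)*(g^3 - 9*g) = (g + 3)*(g + 4)*(g^2 - 3*g) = (g - 3)*(g + 3)*(g + 4)*(g)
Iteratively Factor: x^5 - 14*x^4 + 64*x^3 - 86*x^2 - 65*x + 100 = (x + 1)*(x^4 - 15*x^3 + 79*x^2 - 165*x + 100) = (x - 4)*(x + 1)*(x^3 - 11*x^2 + 35*x - 25) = (x - 5)*(x - 4)*(x + 1)*(x^2 - 6*x + 5) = (x - 5)^2*(x - 4)*(x + 1)*(x - 1)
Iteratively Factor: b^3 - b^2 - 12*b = (b)*(b^2 - b - 12) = b*(b + 3)*(b - 4)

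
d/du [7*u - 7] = 7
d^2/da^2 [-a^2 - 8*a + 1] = -2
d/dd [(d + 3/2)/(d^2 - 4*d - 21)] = (d^2 - 4*d - (d - 2)*(2*d + 3) - 21)/(-d^2 + 4*d + 21)^2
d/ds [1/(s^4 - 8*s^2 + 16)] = 4*s*(4 - s^2)/(s^4 - 8*s^2 + 16)^2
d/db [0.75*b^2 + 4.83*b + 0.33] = 1.5*b + 4.83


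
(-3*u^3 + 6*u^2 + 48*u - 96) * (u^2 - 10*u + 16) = -3*u^5 + 36*u^4 - 60*u^3 - 480*u^2 + 1728*u - 1536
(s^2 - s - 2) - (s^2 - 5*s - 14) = 4*s + 12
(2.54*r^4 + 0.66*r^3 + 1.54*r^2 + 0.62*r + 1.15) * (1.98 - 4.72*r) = -11.9888*r^5 + 1.914*r^4 - 5.962*r^3 + 0.1228*r^2 - 4.2004*r + 2.277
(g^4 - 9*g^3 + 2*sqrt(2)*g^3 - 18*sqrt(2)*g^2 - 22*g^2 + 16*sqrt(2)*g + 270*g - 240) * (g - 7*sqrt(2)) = g^5 - 9*g^4 - 5*sqrt(2)*g^4 - 50*g^3 + 45*sqrt(2)*g^3 + 170*sqrt(2)*g^2 + 522*g^2 - 1890*sqrt(2)*g - 464*g + 1680*sqrt(2)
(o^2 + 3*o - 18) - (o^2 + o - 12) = 2*o - 6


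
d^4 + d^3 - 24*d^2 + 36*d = d*(d - 3)*(d - 2)*(d + 6)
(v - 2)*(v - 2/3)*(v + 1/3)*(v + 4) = v^4 + 5*v^3/3 - 80*v^2/9 + 20*v/9 + 16/9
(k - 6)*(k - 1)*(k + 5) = k^3 - 2*k^2 - 29*k + 30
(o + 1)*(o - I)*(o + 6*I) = o^3 + o^2 + 5*I*o^2 + 6*o + 5*I*o + 6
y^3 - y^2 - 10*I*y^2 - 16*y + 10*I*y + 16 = (y - 1)*(y - 8*I)*(y - 2*I)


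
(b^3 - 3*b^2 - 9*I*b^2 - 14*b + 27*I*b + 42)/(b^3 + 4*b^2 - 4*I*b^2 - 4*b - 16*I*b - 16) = (b^2 - b*(3 + 7*I) + 21*I)/(b^2 + 2*b*(2 - I) - 8*I)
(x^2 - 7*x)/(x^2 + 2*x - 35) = x*(x - 7)/(x^2 + 2*x - 35)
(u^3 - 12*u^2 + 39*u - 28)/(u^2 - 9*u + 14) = (u^2 - 5*u + 4)/(u - 2)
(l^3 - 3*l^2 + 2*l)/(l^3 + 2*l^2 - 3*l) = (l - 2)/(l + 3)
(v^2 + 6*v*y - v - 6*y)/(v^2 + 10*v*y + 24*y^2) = (v - 1)/(v + 4*y)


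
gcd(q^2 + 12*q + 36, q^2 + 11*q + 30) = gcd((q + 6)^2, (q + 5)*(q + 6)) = q + 6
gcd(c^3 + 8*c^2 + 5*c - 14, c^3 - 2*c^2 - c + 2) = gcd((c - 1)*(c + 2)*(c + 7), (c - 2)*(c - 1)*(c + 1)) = c - 1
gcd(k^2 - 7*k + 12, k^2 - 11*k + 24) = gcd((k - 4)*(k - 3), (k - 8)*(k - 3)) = k - 3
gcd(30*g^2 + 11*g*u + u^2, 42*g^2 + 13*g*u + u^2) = 6*g + u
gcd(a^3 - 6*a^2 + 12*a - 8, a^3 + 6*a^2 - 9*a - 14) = a - 2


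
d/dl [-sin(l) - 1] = -cos(l)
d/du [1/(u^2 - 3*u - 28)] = (3 - 2*u)/(-u^2 + 3*u + 28)^2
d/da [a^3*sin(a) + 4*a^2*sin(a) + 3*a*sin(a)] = a^3*cos(a) + 3*a^2*sin(a) + 4*a^2*cos(a) + 8*a*sin(a) + 3*a*cos(a) + 3*sin(a)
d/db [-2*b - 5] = -2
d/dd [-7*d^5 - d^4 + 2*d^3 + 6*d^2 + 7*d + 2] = -35*d^4 - 4*d^3 + 6*d^2 + 12*d + 7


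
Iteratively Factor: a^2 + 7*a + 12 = (a + 4)*(a + 3)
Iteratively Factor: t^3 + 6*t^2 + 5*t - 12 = (t + 3)*(t^2 + 3*t - 4) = (t - 1)*(t + 3)*(t + 4)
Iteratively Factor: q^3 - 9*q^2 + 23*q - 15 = (q - 1)*(q^2 - 8*q + 15) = (q - 5)*(q - 1)*(q - 3)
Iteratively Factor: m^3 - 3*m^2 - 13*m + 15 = (m - 5)*(m^2 + 2*m - 3) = (m - 5)*(m + 3)*(m - 1)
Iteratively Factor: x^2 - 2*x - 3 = (x - 3)*(x + 1)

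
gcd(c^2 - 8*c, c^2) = c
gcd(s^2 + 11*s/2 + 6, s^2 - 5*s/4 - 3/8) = 1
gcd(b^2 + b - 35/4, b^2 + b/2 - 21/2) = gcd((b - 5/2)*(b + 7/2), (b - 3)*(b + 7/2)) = b + 7/2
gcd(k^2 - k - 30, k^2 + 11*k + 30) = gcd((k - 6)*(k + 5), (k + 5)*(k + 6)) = k + 5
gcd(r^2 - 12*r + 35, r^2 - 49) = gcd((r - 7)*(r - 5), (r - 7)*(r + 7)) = r - 7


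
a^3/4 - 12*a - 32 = (a/4 + 1)*(a - 8)*(a + 4)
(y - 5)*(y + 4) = y^2 - y - 20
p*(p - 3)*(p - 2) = p^3 - 5*p^2 + 6*p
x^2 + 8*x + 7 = (x + 1)*(x + 7)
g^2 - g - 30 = (g - 6)*(g + 5)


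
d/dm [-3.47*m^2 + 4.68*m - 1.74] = 4.68 - 6.94*m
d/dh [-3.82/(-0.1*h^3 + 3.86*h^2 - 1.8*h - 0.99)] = (-1.146*h^2 + 29.4904*h - 6.876)/(0.1*h^3 - 3.86*h^2 + 1.8*h + 0.99)^2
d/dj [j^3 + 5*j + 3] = 3*j^2 + 5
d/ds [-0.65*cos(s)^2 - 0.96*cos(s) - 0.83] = (1.3*cos(s) + 0.96)*sin(s)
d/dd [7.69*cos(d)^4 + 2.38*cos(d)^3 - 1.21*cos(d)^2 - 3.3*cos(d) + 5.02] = (-30.76*cos(d)^3 - 7.14*cos(d)^2 + 2.42*cos(d) + 3.3)*sin(d)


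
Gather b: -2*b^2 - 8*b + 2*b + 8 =-2*b^2 - 6*b + 8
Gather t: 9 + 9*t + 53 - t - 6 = 8*t + 56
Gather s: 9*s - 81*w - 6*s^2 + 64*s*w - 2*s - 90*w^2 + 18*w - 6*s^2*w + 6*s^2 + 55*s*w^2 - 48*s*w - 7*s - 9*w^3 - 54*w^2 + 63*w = -6*s^2*w + s*(55*w^2 + 16*w) - 9*w^3 - 144*w^2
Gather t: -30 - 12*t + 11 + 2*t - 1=-10*t - 20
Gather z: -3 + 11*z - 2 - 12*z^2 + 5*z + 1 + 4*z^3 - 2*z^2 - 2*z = 4*z^3 - 14*z^2 + 14*z - 4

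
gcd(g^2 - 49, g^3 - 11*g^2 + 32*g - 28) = g - 7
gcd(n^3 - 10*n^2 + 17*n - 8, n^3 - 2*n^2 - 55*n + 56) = n^2 - 9*n + 8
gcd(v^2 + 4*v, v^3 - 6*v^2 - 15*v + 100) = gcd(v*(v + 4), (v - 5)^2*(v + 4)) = v + 4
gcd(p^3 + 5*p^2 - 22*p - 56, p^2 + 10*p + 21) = p + 7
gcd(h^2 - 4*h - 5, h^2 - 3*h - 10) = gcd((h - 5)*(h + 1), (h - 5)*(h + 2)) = h - 5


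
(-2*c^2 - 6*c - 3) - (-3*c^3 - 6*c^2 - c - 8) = 3*c^3 + 4*c^2 - 5*c + 5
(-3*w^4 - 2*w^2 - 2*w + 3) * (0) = 0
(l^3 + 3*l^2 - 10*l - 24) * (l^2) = l^5 + 3*l^4 - 10*l^3 - 24*l^2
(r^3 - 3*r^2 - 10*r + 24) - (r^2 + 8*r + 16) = r^3 - 4*r^2 - 18*r + 8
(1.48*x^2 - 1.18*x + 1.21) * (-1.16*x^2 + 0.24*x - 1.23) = -1.7168*x^4 + 1.724*x^3 - 3.5072*x^2 + 1.7418*x - 1.4883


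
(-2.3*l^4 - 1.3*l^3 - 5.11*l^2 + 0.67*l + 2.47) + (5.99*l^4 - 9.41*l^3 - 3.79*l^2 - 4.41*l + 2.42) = 3.69*l^4 - 10.71*l^3 - 8.9*l^2 - 3.74*l + 4.89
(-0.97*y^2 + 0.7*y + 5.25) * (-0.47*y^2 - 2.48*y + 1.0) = 0.4559*y^4 + 2.0766*y^3 - 5.1735*y^2 - 12.32*y + 5.25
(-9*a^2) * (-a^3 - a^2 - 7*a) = 9*a^5 + 9*a^4 + 63*a^3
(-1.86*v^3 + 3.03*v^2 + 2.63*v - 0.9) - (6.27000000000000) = -1.86*v^3 + 3.03*v^2 + 2.63*v - 7.17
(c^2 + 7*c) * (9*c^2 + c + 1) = 9*c^4 + 64*c^3 + 8*c^2 + 7*c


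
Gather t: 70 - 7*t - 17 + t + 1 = 54 - 6*t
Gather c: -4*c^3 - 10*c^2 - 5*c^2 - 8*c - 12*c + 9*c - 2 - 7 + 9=-4*c^3 - 15*c^2 - 11*c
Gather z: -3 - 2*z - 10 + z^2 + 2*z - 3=z^2 - 16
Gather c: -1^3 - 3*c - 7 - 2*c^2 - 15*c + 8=-2*c^2 - 18*c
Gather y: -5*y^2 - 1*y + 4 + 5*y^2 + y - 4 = 0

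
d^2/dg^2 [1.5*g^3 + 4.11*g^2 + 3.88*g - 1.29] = 9.0*g + 8.22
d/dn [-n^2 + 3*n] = 3 - 2*n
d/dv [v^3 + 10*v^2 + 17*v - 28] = 3*v^2 + 20*v + 17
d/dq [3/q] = -3/q^2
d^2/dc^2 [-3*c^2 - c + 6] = -6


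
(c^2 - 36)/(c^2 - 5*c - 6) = (c + 6)/(c + 1)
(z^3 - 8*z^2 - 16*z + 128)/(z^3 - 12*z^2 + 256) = (z - 4)/(z - 8)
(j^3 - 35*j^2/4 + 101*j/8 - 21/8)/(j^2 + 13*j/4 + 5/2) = (8*j^3 - 70*j^2 + 101*j - 21)/(2*(4*j^2 + 13*j + 10))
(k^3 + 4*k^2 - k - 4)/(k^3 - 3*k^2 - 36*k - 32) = (k - 1)/(k - 8)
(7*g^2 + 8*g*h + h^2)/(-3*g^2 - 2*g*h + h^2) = (-7*g - h)/(3*g - h)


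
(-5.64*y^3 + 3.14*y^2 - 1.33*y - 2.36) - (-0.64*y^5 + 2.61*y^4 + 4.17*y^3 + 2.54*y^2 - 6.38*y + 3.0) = 0.64*y^5 - 2.61*y^4 - 9.81*y^3 + 0.6*y^2 + 5.05*y - 5.36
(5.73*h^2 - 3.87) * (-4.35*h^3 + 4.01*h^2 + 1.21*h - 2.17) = -24.9255*h^5 + 22.9773*h^4 + 23.7678*h^3 - 27.9528*h^2 - 4.6827*h + 8.3979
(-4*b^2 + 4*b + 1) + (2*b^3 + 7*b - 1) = 2*b^3 - 4*b^2 + 11*b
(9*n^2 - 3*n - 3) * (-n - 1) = -9*n^3 - 6*n^2 + 6*n + 3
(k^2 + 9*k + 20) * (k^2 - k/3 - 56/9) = k^4 + 26*k^3/3 + 97*k^2/9 - 188*k/3 - 1120/9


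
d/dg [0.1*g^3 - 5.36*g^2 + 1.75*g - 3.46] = 0.3*g^2 - 10.72*g + 1.75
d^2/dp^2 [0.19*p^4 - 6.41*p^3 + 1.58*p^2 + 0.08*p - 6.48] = 2.28*p^2 - 38.46*p + 3.16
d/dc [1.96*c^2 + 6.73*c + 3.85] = 3.92*c + 6.73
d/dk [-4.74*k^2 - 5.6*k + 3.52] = -9.48*k - 5.6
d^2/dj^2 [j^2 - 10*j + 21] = 2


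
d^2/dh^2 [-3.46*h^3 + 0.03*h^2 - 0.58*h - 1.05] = 0.06 - 20.76*h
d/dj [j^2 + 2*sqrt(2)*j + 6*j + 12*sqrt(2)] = 2*j + 2*sqrt(2) + 6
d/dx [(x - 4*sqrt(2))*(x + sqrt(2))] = 2*x - 3*sqrt(2)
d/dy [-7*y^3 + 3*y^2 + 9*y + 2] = -21*y^2 + 6*y + 9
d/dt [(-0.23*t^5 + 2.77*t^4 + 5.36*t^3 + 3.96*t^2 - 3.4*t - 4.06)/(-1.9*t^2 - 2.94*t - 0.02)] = (1.311*t^6 - 7.8212*t^5 - 34.5924*t^4 - 31.7384*t^3 - 18.424*t^2 - 15.5864*t - 11.8684)/(3.61*t^4 + 11.172*t^3 + 8.7196*t^2 + 0.1176*t + 0.0004)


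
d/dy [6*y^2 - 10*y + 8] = 12*y - 10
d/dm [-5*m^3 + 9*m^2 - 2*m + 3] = -15*m^2 + 18*m - 2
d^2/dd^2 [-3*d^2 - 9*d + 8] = -6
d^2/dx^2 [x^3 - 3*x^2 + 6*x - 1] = 6*x - 6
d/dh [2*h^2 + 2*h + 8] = 4*h + 2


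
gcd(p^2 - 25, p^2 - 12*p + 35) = p - 5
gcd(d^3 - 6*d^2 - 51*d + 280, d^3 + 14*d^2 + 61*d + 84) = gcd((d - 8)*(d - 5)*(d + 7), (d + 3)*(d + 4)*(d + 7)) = d + 7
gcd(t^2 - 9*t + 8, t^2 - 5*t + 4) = t - 1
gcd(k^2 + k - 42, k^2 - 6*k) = k - 6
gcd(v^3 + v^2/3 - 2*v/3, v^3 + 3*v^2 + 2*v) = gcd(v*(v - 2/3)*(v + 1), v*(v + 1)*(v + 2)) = v^2 + v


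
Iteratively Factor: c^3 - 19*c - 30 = (c + 3)*(c^2 - 3*c - 10) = (c - 5)*(c + 3)*(c + 2)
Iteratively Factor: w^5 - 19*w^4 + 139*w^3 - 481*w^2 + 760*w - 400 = (w - 1)*(w^4 - 18*w^3 + 121*w^2 - 360*w + 400) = (w - 5)*(w - 1)*(w^3 - 13*w^2 + 56*w - 80) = (w - 5)*(w - 4)*(w - 1)*(w^2 - 9*w + 20) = (w - 5)*(w - 4)^2*(w - 1)*(w - 5)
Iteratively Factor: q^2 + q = (q + 1)*(q)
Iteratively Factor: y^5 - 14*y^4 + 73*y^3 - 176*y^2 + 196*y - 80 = (y - 1)*(y^4 - 13*y^3 + 60*y^2 - 116*y + 80) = (y - 2)*(y - 1)*(y^3 - 11*y^2 + 38*y - 40) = (y - 4)*(y - 2)*(y - 1)*(y^2 - 7*y + 10) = (y - 4)*(y - 2)^2*(y - 1)*(y - 5)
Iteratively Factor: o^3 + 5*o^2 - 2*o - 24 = (o - 2)*(o^2 + 7*o + 12) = (o - 2)*(o + 4)*(o + 3)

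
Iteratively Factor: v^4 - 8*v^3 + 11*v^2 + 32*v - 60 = (v + 2)*(v^3 - 10*v^2 + 31*v - 30) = (v - 2)*(v + 2)*(v^2 - 8*v + 15) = (v - 5)*(v - 2)*(v + 2)*(v - 3)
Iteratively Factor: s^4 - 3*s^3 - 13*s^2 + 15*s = (s + 3)*(s^3 - 6*s^2 + 5*s) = (s - 5)*(s + 3)*(s^2 - s) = s*(s - 5)*(s + 3)*(s - 1)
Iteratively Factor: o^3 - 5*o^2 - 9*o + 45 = (o + 3)*(o^2 - 8*o + 15) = (o - 5)*(o + 3)*(o - 3)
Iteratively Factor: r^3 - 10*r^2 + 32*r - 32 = (r - 4)*(r^2 - 6*r + 8) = (r - 4)*(r - 2)*(r - 4)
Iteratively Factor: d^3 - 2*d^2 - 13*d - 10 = (d + 1)*(d^2 - 3*d - 10) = (d + 1)*(d + 2)*(d - 5)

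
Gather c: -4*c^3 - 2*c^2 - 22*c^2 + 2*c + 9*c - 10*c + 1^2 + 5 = -4*c^3 - 24*c^2 + c + 6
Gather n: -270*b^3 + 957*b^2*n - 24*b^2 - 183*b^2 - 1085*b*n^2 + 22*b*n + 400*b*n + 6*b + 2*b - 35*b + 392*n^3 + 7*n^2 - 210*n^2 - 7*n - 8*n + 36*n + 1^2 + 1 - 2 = -270*b^3 - 207*b^2 - 27*b + 392*n^3 + n^2*(-1085*b - 203) + n*(957*b^2 + 422*b + 21)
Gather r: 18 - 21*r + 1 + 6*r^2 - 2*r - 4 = 6*r^2 - 23*r + 15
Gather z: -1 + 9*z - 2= 9*z - 3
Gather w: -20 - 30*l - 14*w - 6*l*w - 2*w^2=-30*l - 2*w^2 + w*(-6*l - 14) - 20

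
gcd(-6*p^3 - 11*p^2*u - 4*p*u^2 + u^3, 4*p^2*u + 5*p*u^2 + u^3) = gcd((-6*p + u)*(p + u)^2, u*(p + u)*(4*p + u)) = p + u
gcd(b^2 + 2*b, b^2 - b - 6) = b + 2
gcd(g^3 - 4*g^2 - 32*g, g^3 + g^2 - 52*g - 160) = g^2 - 4*g - 32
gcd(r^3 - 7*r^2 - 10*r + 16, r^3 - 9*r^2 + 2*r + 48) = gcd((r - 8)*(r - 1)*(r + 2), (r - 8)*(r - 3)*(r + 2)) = r^2 - 6*r - 16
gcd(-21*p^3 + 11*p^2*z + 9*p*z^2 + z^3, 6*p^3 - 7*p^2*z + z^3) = -3*p^2 + 2*p*z + z^2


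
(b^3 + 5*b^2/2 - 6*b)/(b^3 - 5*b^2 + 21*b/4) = 2*(b + 4)/(2*b - 7)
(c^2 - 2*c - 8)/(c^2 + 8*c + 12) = (c - 4)/(c + 6)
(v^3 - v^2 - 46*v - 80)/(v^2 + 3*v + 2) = (v^2 - 3*v - 40)/(v + 1)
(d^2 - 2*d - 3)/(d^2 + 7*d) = (d^2 - 2*d - 3)/(d*(d + 7))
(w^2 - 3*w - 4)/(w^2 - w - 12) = (w + 1)/(w + 3)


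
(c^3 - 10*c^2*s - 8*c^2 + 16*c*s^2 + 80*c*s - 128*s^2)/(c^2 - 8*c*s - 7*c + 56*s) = (c^2 - 2*c*s - 8*c + 16*s)/(c - 7)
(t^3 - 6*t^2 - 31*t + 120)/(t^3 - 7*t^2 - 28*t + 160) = (t - 3)/(t - 4)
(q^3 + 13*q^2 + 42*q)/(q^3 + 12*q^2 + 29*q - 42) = q/(q - 1)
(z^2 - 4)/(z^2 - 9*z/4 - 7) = 4*(4 - z^2)/(-4*z^2 + 9*z + 28)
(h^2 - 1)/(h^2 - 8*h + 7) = (h + 1)/(h - 7)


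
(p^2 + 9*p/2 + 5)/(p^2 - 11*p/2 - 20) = (p + 2)/(p - 8)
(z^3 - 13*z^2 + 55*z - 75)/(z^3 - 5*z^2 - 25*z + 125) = (z - 3)/(z + 5)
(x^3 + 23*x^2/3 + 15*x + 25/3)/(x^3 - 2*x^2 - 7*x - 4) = (3*x^2 + 20*x + 25)/(3*(x^2 - 3*x - 4))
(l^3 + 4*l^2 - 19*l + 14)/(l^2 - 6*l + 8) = (l^2 + 6*l - 7)/(l - 4)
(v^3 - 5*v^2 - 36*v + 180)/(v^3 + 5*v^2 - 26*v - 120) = (v - 6)/(v + 4)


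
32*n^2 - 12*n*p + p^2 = (-8*n + p)*(-4*n + p)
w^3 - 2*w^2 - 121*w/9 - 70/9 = (w - 5)*(w + 2/3)*(w + 7/3)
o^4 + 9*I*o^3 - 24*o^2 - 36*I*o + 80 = (o - 2)*(o + 2)*(o + 4*I)*(o + 5*I)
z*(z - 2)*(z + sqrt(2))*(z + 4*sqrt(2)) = z^4 - 2*z^3 + 5*sqrt(2)*z^3 - 10*sqrt(2)*z^2 + 8*z^2 - 16*z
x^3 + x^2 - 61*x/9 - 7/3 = (x - 7/3)*(x + 1/3)*(x + 3)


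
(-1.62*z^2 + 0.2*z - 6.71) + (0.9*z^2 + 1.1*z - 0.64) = -0.72*z^2 + 1.3*z - 7.35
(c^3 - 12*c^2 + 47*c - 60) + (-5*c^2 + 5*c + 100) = c^3 - 17*c^2 + 52*c + 40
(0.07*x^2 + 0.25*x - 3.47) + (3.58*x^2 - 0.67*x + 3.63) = 3.65*x^2 - 0.42*x + 0.16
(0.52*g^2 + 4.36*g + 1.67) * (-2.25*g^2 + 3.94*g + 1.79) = -1.17*g^4 - 7.7612*g^3 + 14.3517*g^2 + 14.3842*g + 2.9893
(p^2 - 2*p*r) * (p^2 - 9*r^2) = p^4 - 2*p^3*r - 9*p^2*r^2 + 18*p*r^3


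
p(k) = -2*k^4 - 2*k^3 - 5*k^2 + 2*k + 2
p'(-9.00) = 5438.00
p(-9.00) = -12085.00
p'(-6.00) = 1574.00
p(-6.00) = -2350.00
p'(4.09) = -686.61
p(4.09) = -769.96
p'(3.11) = -327.77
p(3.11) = -287.40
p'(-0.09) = 2.86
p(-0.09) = 1.78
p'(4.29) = -782.95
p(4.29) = -916.77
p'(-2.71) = 144.26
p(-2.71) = -108.21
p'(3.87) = -590.25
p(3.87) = -629.68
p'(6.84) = -2907.22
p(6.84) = -5236.06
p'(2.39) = -165.39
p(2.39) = -114.34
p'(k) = -8*k^3 - 6*k^2 - 10*k + 2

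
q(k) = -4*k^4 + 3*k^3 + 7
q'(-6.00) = 3780.00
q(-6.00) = -5825.00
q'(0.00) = 0.00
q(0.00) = 7.00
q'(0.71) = -1.19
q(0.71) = 7.06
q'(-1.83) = 128.20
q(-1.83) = -56.25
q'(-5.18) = 2465.36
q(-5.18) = -3289.89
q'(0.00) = 0.00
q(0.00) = 7.00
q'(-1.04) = 27.73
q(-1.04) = -1.05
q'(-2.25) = 227.81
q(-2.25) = -129.69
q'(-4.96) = 2173.80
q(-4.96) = -2780.03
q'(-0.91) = 19.51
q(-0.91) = 2.00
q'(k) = -16*k^3 + 9*k^2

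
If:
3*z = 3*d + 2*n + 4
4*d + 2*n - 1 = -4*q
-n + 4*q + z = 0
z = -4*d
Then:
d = -14/29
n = 47/29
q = -9/116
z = 56/29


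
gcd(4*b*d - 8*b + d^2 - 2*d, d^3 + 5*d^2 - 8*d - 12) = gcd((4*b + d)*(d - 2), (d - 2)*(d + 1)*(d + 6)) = d - 2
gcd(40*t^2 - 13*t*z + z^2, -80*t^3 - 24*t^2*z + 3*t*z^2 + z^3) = -5*t + z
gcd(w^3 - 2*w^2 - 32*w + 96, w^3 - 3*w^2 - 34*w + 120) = w^2 + 2*w - 24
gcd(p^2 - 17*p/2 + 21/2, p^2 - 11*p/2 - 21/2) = p - 7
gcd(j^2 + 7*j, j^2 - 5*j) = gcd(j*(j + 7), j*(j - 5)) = j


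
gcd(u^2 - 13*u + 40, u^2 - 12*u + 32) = u - 8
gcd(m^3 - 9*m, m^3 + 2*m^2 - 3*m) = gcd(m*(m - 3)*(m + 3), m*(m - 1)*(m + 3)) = m^2 + 3*m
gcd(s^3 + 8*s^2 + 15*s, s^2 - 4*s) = s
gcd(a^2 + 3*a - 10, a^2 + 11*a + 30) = a + 5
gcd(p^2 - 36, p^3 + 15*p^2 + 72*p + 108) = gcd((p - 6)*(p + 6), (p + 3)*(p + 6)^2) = p + 6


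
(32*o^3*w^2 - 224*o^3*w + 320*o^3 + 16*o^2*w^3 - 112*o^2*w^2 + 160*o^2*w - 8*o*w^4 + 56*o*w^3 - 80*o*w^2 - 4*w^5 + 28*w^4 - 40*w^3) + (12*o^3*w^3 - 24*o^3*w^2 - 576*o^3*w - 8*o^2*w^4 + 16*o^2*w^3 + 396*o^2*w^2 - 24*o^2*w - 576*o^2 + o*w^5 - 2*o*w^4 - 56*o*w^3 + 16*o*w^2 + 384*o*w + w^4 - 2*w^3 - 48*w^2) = 12*o^3*w^3 + 8*o^3*w^2 - 800*o^3*w + 320*o^3 - 8*o^2*w^4 + 32*o^2*w^3 + 284*o^2*w^2 + 136*o^2*w - 576*o^2 + o*w^5 - 10*o*w^4 - 64*o*w^2 + 384*o*w - 4*w^5 + 29*w^4 - 42*w^3 - 48*w^2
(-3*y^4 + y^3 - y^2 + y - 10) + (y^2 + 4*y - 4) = -3*y^4 + y^3 + 5*y - 14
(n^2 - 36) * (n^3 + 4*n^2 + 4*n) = n^5 + 4*n^4 - 32*n^3 - 144*n^2 - 144*n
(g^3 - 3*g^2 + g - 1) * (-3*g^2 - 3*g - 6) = -3*g^5 + 6*g^4 + 18*g^2 - 3*g + 6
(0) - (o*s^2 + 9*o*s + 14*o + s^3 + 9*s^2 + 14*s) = -o*s^2 - 9*o*s - 14*o - s^3 - 9*s^2 - 14*s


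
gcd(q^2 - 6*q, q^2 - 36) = q - 6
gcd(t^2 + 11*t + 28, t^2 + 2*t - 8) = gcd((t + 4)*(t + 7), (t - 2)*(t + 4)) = t + 4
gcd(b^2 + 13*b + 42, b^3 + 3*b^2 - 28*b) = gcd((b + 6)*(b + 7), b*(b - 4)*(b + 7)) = b + 7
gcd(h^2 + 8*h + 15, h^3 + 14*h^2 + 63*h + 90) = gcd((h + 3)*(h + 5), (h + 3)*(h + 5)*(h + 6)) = h^2 + 8*h + 15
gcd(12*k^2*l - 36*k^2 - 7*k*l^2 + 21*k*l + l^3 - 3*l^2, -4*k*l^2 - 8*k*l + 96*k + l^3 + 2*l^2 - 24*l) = 4*k - l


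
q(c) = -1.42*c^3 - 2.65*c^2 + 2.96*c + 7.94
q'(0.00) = 2.96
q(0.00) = 7.94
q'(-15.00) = -876.04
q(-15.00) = 4159.79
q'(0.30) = 0.99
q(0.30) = 8.55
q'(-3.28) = -25.49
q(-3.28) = 19.83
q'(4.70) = -116.05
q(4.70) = -184.12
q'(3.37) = -63.28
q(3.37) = -66.53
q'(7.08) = -248.10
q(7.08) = -607.89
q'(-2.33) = -7.82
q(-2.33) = 4.62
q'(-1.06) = 3.79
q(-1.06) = 3.52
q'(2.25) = -30.53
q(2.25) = -14.99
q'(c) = -4.26*c^2 - 5.3*c + 2.96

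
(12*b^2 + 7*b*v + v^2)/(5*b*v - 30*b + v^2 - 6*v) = (12*b^2 + 7*b*v + v^2)/(5*b*v - 30*b + v^2 - 6*v)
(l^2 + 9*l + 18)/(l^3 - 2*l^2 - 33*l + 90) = (l + 3)/(l^2 - 8*l + 15)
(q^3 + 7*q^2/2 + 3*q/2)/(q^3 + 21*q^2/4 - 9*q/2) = 2*(2*q^2 + 7*q + 3)/(4*q^2 + 21*q - 18)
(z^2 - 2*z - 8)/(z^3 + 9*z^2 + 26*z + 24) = (z - 4)/(z^2 + 7*z + 12)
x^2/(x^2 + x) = x/(x + 1)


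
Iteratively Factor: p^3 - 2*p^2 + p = (p - 1)*(p^2 - p) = (p - 1)^2*(p)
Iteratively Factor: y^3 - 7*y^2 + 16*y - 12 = (y - 2)*(y^2 - 5*y + 6) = (y - 2)^2*(y - 3)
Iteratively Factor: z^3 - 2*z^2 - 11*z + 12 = (z + 3)*(z^2 - 5*z + 4) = (z - 4)*(z + 3)*(z - 1)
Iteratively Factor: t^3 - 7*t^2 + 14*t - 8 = (t - 2)*(t^2 - 5*t + 4) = (t - 4)*(t - 2)*(t - 1)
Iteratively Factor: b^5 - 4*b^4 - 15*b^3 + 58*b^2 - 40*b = (b - 1)*(b^4 - 3*b^3 - 18*b^2 + 40*b) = (b - 2)*(b - 1)*(b^3 - b^2 - 20*b) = (b - 2)*(b - 1)*(b + 4)*(b^2 - 5*b) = b*(b - 2)*(b - 1)*(b + 4)*(b - 5)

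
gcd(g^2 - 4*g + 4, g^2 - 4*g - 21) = 1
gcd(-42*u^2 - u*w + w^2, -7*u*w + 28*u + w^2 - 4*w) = 7*u - w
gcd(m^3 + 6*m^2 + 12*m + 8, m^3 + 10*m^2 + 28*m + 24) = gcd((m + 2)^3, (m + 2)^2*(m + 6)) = m^2 + 4*m + 4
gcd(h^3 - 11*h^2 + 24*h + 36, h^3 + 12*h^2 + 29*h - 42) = 1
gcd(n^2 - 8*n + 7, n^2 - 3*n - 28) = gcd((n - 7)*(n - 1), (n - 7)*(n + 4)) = n - 7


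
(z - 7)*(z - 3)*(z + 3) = z^3 - 7*z^2 - 9*z + 63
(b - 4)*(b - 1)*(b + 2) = b^3 - 3*b^2 - 6*b + 8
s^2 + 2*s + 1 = (s + 1)^2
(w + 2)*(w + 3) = w^2 + 5*w + 6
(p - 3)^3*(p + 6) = p^4 - 3*p^3 - 27*p^2 + 135*p - 162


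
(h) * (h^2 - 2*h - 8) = h^3 - 2*h^2 - 8*h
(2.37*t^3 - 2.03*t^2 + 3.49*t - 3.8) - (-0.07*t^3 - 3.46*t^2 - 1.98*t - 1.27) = 2.44*t^3 + 1.43*t^2 + 5.47*t - 2.53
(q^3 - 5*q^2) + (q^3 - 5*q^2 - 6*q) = 2*q^3 - 10*q^2 - 6*q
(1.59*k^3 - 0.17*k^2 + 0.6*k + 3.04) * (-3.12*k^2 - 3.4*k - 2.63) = -4.9608*k^5 - 4.8756*k^4 - 5.4757*k^3 - 11.0777*k^2 - 11.914*k - 7.9952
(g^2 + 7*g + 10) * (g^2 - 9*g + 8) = g^4 - 2*g^3 - 45*g^2 - 34*g + 80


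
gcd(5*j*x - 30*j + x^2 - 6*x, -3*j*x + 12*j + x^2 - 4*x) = 1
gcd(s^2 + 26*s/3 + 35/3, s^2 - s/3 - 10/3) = s + 5/3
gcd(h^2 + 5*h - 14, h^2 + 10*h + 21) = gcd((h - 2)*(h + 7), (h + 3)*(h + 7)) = h + 7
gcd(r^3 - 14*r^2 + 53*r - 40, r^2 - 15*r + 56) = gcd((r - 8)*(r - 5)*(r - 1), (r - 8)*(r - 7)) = r - 8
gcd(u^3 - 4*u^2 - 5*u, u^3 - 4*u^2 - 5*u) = u^3 - 4*u^2 - 5*u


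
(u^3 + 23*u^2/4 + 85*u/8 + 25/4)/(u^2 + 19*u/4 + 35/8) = (2*u^2 + 9*u + 10)/(2*u + 7)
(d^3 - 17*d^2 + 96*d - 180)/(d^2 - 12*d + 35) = (d^2 - 12*d + 36)/(d - 7)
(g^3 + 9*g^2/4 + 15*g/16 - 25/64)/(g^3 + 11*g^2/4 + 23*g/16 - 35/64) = (4*g + 5)/(4*g + 7)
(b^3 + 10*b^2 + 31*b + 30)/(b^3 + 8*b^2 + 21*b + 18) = (b + 5)/(b + 3)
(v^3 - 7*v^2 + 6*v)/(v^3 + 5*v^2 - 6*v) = (v - 6)/(v + 6)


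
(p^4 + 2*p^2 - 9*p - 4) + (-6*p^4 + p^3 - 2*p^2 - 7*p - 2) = -5*p^4 + p^3 - 16*p - 6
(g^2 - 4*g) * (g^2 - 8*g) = g^4 - 12*g^3 + 32*g^2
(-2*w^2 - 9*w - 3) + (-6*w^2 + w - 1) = -8*w^2 - 8*w - 4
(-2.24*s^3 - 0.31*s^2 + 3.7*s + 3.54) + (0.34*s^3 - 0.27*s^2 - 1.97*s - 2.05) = -1.9*s^3 - 0.58*s^2 + 1.73*s + 1.49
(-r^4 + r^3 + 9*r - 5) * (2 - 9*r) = 9*r^5 - 11*r^4 + 2*r^3 - 81*r^2 + 63*r - 10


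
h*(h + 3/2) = h^2 + 3*h/2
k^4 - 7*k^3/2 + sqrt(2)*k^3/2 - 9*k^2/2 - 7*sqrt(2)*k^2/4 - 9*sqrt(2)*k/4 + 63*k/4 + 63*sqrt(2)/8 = (k - 7/2)*(k - 3*sqrt(2)/2)*(k + sqrt(2)/2)*(k + 3*sqrt(2)/2)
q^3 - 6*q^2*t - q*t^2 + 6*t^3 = (q - 6*t)*(q - t)*(q + t)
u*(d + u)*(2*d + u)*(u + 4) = 2*d^2*u^2 + 8*d^2*u + 3*d*u^3 + 12*d*u^2 + u^4 + 4*u^3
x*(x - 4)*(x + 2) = x^3 - 2*x^2 - 8*x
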